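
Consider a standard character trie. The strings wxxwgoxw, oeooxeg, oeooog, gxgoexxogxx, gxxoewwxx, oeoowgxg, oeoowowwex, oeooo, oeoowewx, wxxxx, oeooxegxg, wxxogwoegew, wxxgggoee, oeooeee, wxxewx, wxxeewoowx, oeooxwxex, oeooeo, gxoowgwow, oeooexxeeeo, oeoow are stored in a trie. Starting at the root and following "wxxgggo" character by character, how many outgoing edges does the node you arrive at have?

Walk "wxxgggo" from the root, arriving at one node.
Distinct next characters after "wxxgggo": e.
That node has 1 child edge.

1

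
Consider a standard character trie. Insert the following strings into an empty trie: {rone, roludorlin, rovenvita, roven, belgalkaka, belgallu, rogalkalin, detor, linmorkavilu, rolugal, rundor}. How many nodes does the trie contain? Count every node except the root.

64

For each word, the new-node count is its length minus the longest prefix already in the trie:
  "rone" → 4 new (r, o, n, e)
  "roludorlin" → prefix "ro" already present; 8 new (l, u, d, o, r, l, i, n)
  "rovenvita" → prefix "ro" already present; 7 new (v, e, n, v, i, t, a)
  "roven" → prefix "roven" already present; 0 new (none)
  "belgalkaka" → 10 new (b, e, l, g, a, l, k, a, k, a)
  "belgallu" → prefix "belgal" already present; 2 new (l, u)
  "rogalkalin" → prefix "ro" already present; 8 new (g, a, l, k, a, l, i, n)
  "detor" → 5 new (d, e, t, o, r)
  "linmorkavilu" → 12 new (l, i, n, m, o, r, k, a, v, i, l, u)
  "rolugal" → prefix "rolu" already present; 3 new (g, a, l)
  "rundor" → prefix "r" already present; 5 new (u, n, d, o, r)
Total nodes = 4 + 8 + 7 + 0 + 10 + 2 + 8 + 5 + 12 + 3 + 5 = 64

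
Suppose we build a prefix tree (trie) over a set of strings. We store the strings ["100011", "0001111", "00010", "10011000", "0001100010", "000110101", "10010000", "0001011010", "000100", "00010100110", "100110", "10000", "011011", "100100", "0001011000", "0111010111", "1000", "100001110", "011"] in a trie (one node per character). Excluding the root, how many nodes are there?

61

Insert word by word; a character creates a node only if that edge doesn't already exist:
  "100011" → 6 new (1, 0, 0, 0, 1, 1)
  "0001111" → 7 new (0, 0, 0, 1, 1, 1, 1)
  "00010" → prefix "0001" already present; 1 new (0)
  "10011000" → prefix "100" already present; 5 new (1, 1, 0, 0, 0)
  "0001100010" → prefix "00011" already present; 5 new (0, 0, 0, 1, 0)
  "000110101" → prefix "000110" already present; 3 new (1, 0, 1)
  "10010000" → prefix "1001" already present; 4 new (0, 0, 0, 0)
  "0001011010" → prefix "00010" already present; 5 new (1, 1, 0, 1, 0)
  "000100" → prefix "00010" already present; 1 new (0)
  "00010100110" → prefix "000101" already present; 5 new (0, 0, 1, 1, 0)
  "100110" → prefix "100110" already present; 0 new (none)
  "10000" → prefix "1000" already present; 1 new (0)
  "011011" → prefix "0" already present; 5 new (1, 1, 0, 1, 1)
  "100100" → prefix "100100" already present; 0 new (none)
  "0001011000" → prefix "00010110" already present; 2 new (0, 0)
  "0111010111" → prefix "011" already present; 7 new (1, 0, 1, 0, 1, 1, 1)
  "1000" → prefix "1000" already present; 0 new (none)
  "100001110" → prefix "10000" already present; 4 new (1, 1, 1, 0)
  "011" → prefix "011" already present; 0 new (none)
Total nodes = 6 + 7 + 1 + 5 + 5 + 3 + 4 + 5 + 1 + 5 + 0 + 1 + 5 + 0 + 2 + 7 + 0 + 4 + 0 = 61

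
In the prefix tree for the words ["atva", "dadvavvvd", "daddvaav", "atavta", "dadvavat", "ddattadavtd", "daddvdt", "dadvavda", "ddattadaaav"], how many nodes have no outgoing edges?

9

A leaf is a node with no children — equivalently, the end of a word that is not a proper prefix of any other stored word.
Those words: "atavta", "atva", "daddvaav", "daddvdt", "dadvavat", "dadvavda", "dadvavvvd", "ddattadaaav", "ddattadavtd"
Leaf count: 9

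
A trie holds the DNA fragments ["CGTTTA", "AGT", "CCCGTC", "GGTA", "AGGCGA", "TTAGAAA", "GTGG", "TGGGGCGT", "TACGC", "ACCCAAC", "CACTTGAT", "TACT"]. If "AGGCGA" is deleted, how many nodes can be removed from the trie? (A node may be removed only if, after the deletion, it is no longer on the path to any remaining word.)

4

A node on "AGGCGA"'s path can go only if nothing else ends at it or branches off below it.
The suffix "GCGA" (4 nodes) is used only by "AGGCGA"; the node for "AG" still has the child "T", so pruning stops there.
Nodes removed: 4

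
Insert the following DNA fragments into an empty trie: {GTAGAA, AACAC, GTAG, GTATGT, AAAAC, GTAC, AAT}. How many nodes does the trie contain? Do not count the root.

Count nodes per top-level branch (shared prefixes stored once):
  'A'-branch (AAAAC, AACAC, AAT): 9 nodes
  'G'-branch (GTAC, GTAG, GTAGAA, GTATGT): 10 nodes
Sum: 19

19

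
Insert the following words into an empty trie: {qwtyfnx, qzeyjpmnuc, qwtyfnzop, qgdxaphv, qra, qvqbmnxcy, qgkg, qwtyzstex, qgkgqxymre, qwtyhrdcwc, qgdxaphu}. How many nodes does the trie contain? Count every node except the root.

56

Trace insertions, counting only characters that open a new branch:
  "qwtyfnx" → 7 new (q, w, t, y, f, n, x)
  "qzeyjpmnuc" → prefix "q" already present; 9 new (z, e, y, j, p, m, n, u, c)
  "qwtyfnzop" → prefix "qwtyfn" already present; 3 new (z, o, p)
  "qgdxaphv" → prefix "q" already present; 7 new (g, d, x, a, p, h, v)
  "qra" → prefix "q" already present; 2 new (r, a)
  "qvqbmnxcy" → prefix "q" already present; 8 new (v, q, b, m, n, x, c, y)
  "qgkg" → prefix "qg" already present; 2 new (k, g)
  "qwtyzstex" → prefix "qwty" already present; 5 new (z, s, t, e, x)
  "qgkgqxymre" → prefix "qgkg" already present; 6 new (q, x, y, m, r, e)
  "qwtyhrdcwc" → prefix "qwty" already present; 6 new (h, r, d, c, w, c)
  "qgdxaphu" → prefix "qgdxaph" already present; 1 new (u)
Total nodes = 7 + 9 + 3 + 7 + 2 + 8 + 2 + 5 + 6 + 6 + 1 = 56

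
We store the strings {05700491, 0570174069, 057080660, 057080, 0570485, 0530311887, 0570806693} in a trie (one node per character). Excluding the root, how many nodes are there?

32

Count nodes per top-level branch (shared prefixes stored once):
  '0'-branch (0530311887, 05700491, 0570174069, 0570485, 057080, 057080660, 0570806693): 32 nodes
Sum: 32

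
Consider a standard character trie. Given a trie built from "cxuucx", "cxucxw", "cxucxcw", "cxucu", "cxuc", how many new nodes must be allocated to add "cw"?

"c" is already a path in the trie; the remaining "w" must be added.
Each of the 1 remaining characters creates one node.

1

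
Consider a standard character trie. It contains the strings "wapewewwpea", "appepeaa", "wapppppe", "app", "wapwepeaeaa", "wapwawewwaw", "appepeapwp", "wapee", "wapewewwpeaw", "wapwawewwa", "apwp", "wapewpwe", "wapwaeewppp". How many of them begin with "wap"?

9

Walk to "wap"; the words in its subtree are exactly those with that prefix.
Matches: "wapee", "wapewewwpea", "wapewewwpeaw", "wapewpwe", "wapppppe", "wapwaeewppp", "wapwawewwa", "wapwawewwaw", "wapwepeaeaa"
Count: 9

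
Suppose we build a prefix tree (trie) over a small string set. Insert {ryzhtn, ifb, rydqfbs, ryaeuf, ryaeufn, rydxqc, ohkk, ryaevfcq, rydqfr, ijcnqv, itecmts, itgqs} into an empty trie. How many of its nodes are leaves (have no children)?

Leaves are exactly the stored words that no other stored word extends.
Those words: "ifb", "ijcnqv", "itecmts", "itgqs", "ohkk", "ryaeufn", "ryaevfcq", "rydqfbs", "rydqfr", "rydxqc", "ryzhtn"
Leaf count: 11

11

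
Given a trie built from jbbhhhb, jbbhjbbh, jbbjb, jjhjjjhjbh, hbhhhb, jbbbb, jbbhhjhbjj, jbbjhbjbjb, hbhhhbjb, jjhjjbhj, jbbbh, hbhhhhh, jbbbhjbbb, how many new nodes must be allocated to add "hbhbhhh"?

The longest prefix of "hbhbhhh" already in the trie is "hbh" (length 3).
Each of the 4 remaining characters creates one node.

4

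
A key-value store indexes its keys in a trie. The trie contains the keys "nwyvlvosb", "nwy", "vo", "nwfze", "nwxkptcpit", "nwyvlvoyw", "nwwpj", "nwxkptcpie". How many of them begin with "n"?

Filter for entries beginning with "n":
Words under "n": nwfze, nwwpj, nwxkptcpie, nwxkptcpit, nwy, nwyvlvosb, nwyvlvoyw
Count: 7

7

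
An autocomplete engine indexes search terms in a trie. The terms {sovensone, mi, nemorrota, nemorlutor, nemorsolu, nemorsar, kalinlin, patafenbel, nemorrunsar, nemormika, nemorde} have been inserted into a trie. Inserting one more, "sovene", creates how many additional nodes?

1

The longest prefix of "sovene" already in the trie is "soven" (length 5).
So 6 − 5 = 1 new nodes.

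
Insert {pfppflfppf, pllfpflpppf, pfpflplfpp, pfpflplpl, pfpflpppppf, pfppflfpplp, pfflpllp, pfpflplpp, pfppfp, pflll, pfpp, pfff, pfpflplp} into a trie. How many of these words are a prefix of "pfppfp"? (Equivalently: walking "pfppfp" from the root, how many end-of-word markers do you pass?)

Check each prefix of "pfppfp" against the stored set — each match is an end-marker on the path.
Prefixes of the query that are stored words: "pfpp", "pfppfp"
Count: 2

2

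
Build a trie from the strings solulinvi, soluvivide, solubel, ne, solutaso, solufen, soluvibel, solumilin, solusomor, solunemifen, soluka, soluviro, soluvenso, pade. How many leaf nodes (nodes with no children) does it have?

14

Leaves are exactly the stored words that no other stored word extends.
Those words: "ne", "pade", "solubel", "solufen", "soluka", "solulinvi", "solumilin", "solunemifen", "solusomor", "solutaso", "soluvenso", "soluvibel", "soluviro", "soluvivide"
Leaf count: 14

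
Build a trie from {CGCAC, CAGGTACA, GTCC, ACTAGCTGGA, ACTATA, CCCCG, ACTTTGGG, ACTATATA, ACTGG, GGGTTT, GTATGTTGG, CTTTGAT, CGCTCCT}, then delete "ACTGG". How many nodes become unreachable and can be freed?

Walk "ACTGG" from the leaf back toward the root, removing each node that no remaining word uses.
The suffix "GG" (2 nodes) is used only by "ACTGG"; the node for "ACT" still has the child "A", so pruning stops there.
Nodes removed: 2

2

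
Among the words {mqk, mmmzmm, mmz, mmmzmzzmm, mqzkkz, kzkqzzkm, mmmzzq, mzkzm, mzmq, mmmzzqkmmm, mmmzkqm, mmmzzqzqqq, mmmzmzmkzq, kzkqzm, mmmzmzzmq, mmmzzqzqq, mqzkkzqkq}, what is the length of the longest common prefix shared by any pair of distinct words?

9

The deepest shared node is where two words last agree before diverging.
"mmmzzqzqq" and "mmmzzqzqqq" agree on "mmmzzqzqq" (9 characters) before diverging; nothing deeper is shared.
Longest shared-prefix length: 9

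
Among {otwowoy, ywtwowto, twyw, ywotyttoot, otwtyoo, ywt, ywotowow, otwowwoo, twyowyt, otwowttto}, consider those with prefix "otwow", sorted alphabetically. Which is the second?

otwowttto

Filter for "otwow…" and sort: "otwowoy", "otwowttto", "otwowwoo"
Position 2: otwowttto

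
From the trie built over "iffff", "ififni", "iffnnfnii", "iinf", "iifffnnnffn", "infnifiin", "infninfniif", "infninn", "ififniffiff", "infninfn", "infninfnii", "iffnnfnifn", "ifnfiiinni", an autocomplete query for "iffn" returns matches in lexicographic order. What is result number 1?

iffnnfnifn

Words with prefix "iffn", in lexicographic order: "iffnnfnifn", "iffnnfnii"
The 1st is iffnnfnifn.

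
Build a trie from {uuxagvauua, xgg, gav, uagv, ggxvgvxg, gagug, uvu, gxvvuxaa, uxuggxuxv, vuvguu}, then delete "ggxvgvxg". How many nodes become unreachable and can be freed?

A node on "ggxvgvxg"'s path can go only if nothing else ends at it or branches off below it.
The suffix "gxvgvxg" (7 nodes) is used only by "ggxvgvxg"; the node for "g" still has the child "a", so pruning stops there.
Nodes removed: 7

7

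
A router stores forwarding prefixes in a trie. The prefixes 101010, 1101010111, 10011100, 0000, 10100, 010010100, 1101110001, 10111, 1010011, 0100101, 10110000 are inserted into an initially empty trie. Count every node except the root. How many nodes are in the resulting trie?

Insert word by word; a character creates a node only if that edge doesn't already exist:
  "101010" → 6 new (1, 0, 1, 0, 1, 0)
  "1101010111" → prefix "1" already present; 9 new (1, 0, 1, 0, 1, 0, 1, 1, 1)
  "10011100" → prefix "10" already present; 6 new (0, 1, 1, 1, 0, 0)
  "0000" → 4 new (0, 0, 0, 0)
  "10100" → prefix "1010" already present; 1 new (0)
  "010010100" → prefix "0" already present; 8 new (1, 0, 0, 1, 0, 1, 0, 0)
  "1101110001" → prefix "1101" already present; 6 new (1, 1, 0, 0, 0, 1)
  "10111" → prefix "101" already present; 2 new (1, 1)
  "1010011" → prefix "10100" already present; 2 new (1, 1)
  "0100101" → prefix "0100101" already present; 0 new (none)
  "10110000" → prefix "1011" already present; 4 new (0, 0, 0, 0)
Total nodes = 6 + 9 + 6 + 4 + 1 + 8 + 6 + 2 + 2 + 0 + 4 = 48

48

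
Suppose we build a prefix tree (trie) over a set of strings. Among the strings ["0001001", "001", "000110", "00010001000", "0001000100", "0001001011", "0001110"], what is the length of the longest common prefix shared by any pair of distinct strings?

Look for the deepest trie node that still has at least two words in its subtree.
e.g. "0001000100" and "00010001000" share the prefix "0001000100" of length 10; no pair shares a longer one.
Longest shared-prefix length: 10

10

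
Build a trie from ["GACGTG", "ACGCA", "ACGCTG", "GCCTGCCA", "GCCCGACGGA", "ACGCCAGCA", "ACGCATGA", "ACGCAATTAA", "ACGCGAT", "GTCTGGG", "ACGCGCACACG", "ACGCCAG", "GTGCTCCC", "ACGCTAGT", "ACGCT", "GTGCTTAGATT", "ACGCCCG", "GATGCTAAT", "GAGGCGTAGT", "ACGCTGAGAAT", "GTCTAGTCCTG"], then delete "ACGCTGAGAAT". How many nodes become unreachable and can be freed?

Walk "ACGCTGAGAAT" from the leaf back toward the root, removing each node that no remaining word uses.
The suffix "AGAAT" (5 nodes) is used only by "ACGCTGAGAAT"; "ACGCTG" is itself a stored word, so pruning stops there.
Nodes removed: 5

5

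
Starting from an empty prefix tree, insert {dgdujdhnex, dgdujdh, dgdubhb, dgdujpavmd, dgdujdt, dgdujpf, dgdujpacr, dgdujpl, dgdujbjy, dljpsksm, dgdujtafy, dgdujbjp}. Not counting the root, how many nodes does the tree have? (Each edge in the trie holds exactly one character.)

38

Trace insertions, counting only characters that open a new branch:
  "dgdujdhnex" → 10 new (d, g, d, u, j, d, h, n, e, x)
  "dgdujdh" → prefix "dgdujdh" already present; 0 new (none)
  "dgdubhb" → prefix "dgdu" already present; 3 new (b, h, b)
  "dgdujpavmd" → prefix "dgduj" already present; 5 new (p, a, v, m, d)
  "dgdujdt" → prefix "dgdujd" already present; 1 new (t)
  "dgdujpf" → prefix "dgdujp" already present; 1 new (f)
  "dgdujpacr" → prefix "dgdujpa" already present; 2 new (c, r)
  "dgdujpl" → prefix "dgdujp" already present; 1 new (l)
  "dgdujbjy" → prefix "dgduj" already present; 3 new (b, j, y)
  "dljpsksm" → prefix "d" already present; 7 new (l, j, p, s, k, s, m)
  "dgdujtafy" → prefix "dgduj" already present; 4 new (t, a, f, y)
  "dgdujbjp" → prefix "dgdujbj" already present; 1 new (p)
Total nodes = 10 + 0 + 3 + 5 + 1 + 1 + 2 + 1 + 3 + 7 + 4 + 1 = 38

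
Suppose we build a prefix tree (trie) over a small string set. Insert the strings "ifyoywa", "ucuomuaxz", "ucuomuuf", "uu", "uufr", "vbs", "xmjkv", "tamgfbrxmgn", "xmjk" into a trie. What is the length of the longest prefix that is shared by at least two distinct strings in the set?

6

Look for the deepest trie node that still has at least two words in its subtree.
e.g. "ucuomuaxz" and "ucuomuuf" share the prefix "ucuomu" of length 6; no pair shares a longer one.
Longest shared-prefix length: 6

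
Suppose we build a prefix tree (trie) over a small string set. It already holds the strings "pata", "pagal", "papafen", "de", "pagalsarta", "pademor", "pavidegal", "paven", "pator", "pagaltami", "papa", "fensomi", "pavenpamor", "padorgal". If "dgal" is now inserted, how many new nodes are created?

"d" is already a path in the trie; the remaining "gal" must be added.
Each of the 3 remaining characters creates one node.

3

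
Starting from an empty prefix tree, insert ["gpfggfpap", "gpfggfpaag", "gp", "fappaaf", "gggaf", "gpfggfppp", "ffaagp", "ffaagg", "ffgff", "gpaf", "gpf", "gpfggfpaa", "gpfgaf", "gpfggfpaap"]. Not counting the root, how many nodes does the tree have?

Trace insertions, counting only characters that open a new branch:
  "gpfggfpap" → 9 new (g, p, f, g, g, f, p, a, p)
  "gpfggfpaag" → prefix "gpfggfpa" already present; 2 new (a, g)
  "gp" → prefix "gp" already present; 0 new (none)
  "fappaaf" → 7 new (f, a, p, p, a, a, f)
  "gggaf" → prefix "g" already present; 4 new (g, g, a, f)
  "gpfggfppp" → prefix "gpfggfp" already present; 2 new (p, p)
  "ffaagp" → prefix "f" already present; 5 new (f, a, a, g, p)
  "ffaagg" → prefix "ffaag" already present; 1 new (g)
  "ffgff" → prefix "ff" already present; 3 new (g, f, f)
  "gpaf" → prefix "gp" already present; 2 new (a, f)
  "gpf" → prefix "gpf" already present; 0 new (none)
  "gpfggfpaa" → prefix "gpfggfpaa" already present; 0 new (none)
  "gpfgaf" → prefix "gpfg" already present; 2 new (a, f)
  "gpfggfpaap" → prefix "gpfggfpaa" already present; 1 new (p)
Total nodes = 9 + 2 + 0 + 7 + 4 + 2 + 5 + 1 + 3 + 2 + 0 + 0 + 2 + 1 = 38

38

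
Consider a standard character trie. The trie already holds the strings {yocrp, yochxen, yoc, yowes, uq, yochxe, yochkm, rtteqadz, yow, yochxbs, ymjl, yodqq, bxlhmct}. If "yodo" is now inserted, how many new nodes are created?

1

The longest prefix of "yodo" already in the trie is "yod" (length 3).
So 4 − 3 = 1 new nodes.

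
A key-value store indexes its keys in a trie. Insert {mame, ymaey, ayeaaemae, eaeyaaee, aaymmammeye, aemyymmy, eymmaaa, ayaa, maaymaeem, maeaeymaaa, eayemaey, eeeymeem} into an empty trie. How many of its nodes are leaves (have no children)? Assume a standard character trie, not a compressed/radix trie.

A leaf is a node with no children — equivalently, the end of a word that is not a proper prefix of any other stored word.
Those words: "aaymmammeye", "aemyymmy", "ayaa", "ayeaaemae", "eaeyaaee", "eayemaey", "eeeymeem", "eymmaaa", "maaymaeem", "maeaeymaaa", "mame", "ymaey"
Leaf count: 12

12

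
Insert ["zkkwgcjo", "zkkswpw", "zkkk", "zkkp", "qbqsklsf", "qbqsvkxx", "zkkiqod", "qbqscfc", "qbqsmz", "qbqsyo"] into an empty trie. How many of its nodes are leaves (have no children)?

Leaves are exactly the stored words that no other stored word extends.
Those words: "qbqscfc", "qbqsklsf", "qbqsmz", "qbqsvkxx", "qbqsyo", "zkkiqod", "zkkk", "zkkp", "zkkswpw", "zkkwgcjo"
Leaf count: 10

10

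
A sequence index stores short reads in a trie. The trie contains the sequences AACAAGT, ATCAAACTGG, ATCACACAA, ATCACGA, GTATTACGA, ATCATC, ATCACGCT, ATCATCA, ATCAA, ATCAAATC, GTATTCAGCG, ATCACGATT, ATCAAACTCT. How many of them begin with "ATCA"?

Traverse to the node for "ATCA", then collect every word in that subtree.
Words under "ATCA": ATCAA, ATCAAACTCT, ATCAAACTGG, ATCAAATC, ATCACACAA, ATCACGA, ATCACGATT, ATCACGCT, ATCATC, ATCATCA
Count: 10

10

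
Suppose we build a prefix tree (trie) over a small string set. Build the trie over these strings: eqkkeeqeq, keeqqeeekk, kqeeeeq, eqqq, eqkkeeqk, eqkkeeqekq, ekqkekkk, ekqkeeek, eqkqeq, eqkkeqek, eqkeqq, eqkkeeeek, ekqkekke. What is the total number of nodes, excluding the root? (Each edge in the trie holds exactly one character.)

53

Count nodes per top-level branch (shared prefixes stored once):
  'e'-branch (ekqkeeek, ekqkekke, ekqkekkk, eqkeqq, eqkkeeeek, eqkkeeqekq, eqkkeeqeq, eqkkeeqk, eqkkeqek, eqkqeq, eqqq): 37 nodes
  'k'-branch (keeqqeeekk, kqeeeeq): 16 nodes
Sum: 53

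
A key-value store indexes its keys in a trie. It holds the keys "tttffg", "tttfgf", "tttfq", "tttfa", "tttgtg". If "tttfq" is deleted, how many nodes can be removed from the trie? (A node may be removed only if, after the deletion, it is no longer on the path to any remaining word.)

1

A node on "tttfq"'s path can go only if nothing else ends at it or branches off below it.
The suffix "q" (1 node) is used only by "tttfq"; the node for "tttf" still has the child "f", so pruning stops there.
Nodes removed: 1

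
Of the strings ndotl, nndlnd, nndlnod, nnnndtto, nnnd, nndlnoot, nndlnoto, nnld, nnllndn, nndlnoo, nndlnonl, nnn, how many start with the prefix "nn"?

11

Filter for entries beginning with "nn":
Words under "nn": nndlnd, nndlnod, nndlnonl, nndlnoo, nndlnoot, nndlnoto, nnld, nnllndn, nnn, nnnd, nnnndtto
Count: 11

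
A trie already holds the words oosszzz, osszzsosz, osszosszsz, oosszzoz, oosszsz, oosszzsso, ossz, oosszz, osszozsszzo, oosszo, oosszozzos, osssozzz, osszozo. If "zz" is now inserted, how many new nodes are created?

2

No existing word starts with "z", so every character of "zz" needs a new node.
2 − 0 = 2 new nodes.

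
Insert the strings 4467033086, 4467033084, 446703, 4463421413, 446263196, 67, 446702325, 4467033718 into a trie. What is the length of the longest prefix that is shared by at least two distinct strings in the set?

Equivalently: take the maximum, over all pairs, of their longest common prefix length.
e.g. "4467033084" and "4467033086" share the prefix "446703308" of length 9; no pair shares a longer one.
Longest shared-prefix length: 9

9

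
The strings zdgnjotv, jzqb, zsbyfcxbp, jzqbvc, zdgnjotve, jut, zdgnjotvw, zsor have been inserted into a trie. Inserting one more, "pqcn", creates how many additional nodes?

4

Nothing in the trie begins with "p"; the whole of "pqcn" is new.
4 − 0 = 4 new nodes.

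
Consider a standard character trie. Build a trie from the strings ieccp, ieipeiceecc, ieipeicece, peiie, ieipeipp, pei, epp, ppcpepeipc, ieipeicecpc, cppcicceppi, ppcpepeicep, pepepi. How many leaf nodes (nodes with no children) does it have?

11

A leaf is a node with no children — equivalently, the end of a word that is not a proper prefix of any other stored word.
Those words: "cppcicceppi", "epp", "ieccp", "ieipeicece", "ieipeicecpc", "ieipeiceecc", "ieipeipp", "peiie", "pepepi", "ppcpepeicep", "ppcpepeipc"
Leaf count: 11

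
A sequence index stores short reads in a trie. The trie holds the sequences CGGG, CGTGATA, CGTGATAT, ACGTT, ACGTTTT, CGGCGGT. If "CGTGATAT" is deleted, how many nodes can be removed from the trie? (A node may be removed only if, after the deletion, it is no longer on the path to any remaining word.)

1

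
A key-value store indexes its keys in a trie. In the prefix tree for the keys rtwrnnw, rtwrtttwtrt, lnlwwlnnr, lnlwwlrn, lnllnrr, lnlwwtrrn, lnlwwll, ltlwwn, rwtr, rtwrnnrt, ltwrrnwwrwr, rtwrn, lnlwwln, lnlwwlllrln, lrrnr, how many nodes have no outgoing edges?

12

Leaves are exactly the stored words that no other stored word extends.
Those words: "lnllnrr", "lnlwwlllrln", "lnlwwlnnr", "lnlwwlrn", "lnlwwtrrn", "lrrnr", "ltlwwn", "ltwrrnwwrwr", "rtwrnnrt", "rtwrnnw", "rtwrtttwtrt", "rwtr"
Leaf count: 12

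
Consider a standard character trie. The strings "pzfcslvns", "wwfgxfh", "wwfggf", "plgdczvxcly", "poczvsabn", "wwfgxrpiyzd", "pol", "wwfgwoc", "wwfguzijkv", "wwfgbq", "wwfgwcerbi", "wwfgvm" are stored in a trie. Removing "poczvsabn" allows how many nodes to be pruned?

After clearing the end-marker at "poczvsabn", prune upward until reaching a node still needed by another word.
The suffix "czvsabn" (7 nodes) is used only by "poczvsabn"; the node for "po" still has the child "l", so pruning stops there.
Nodes removed: 7

7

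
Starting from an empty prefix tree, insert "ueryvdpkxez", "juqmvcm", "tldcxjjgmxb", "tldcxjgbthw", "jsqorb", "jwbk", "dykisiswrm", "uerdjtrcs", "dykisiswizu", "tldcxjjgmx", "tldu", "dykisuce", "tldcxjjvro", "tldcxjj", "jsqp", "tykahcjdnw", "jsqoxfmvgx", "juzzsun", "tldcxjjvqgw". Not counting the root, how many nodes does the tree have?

92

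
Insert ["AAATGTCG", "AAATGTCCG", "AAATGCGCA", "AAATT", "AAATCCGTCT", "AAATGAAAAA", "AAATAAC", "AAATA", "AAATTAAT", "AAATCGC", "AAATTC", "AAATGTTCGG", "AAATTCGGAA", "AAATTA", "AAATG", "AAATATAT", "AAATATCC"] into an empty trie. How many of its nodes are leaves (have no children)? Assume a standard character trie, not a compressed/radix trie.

12

Leaves are exactly the stored words that no other stored word extends.
Those words: "AAATAAC", "AAATATAT", "AAATATCC", "AAATCCGTCT", "AAATCGC", "AAATGAAAAA", "AAATGCGCA", "AAATGTCCG", "AAATGTCG", "AAATGTTCGG", "AAATTAAT", "AAATTCGGAA"
Leaf count: 12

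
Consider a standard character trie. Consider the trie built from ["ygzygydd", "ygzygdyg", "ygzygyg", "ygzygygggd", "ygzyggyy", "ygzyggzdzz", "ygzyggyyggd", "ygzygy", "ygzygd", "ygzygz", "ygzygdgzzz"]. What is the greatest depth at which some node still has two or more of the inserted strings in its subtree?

The deepest shared node is where two words last agree before diverging.
"ygzyggyy" and "ygzyggyyggd" agree on "ygzyggyy" (8 characters) before diverging; nothing deeper is shared.
Longest shared-prefix length: 8

8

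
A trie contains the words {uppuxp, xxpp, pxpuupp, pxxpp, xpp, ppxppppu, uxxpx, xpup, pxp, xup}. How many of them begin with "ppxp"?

Filter for entries beginning with "ppxp":
Words under "ppxp": ppxppppu
Count: 1

1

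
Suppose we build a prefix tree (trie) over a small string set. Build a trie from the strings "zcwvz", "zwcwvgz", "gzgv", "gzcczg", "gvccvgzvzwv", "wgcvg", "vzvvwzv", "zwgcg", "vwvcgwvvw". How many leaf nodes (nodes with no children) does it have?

9

Leaves are exactly the stored words that no other stored word extends.
Those words: "gvccvgzvzwv", "gzcczg", "gzgv", "vwvcgwvvw", "vzvvwzv", "wgcvg", "zcwvz", "zwcwvgz", "zwgcg"
Leaf count: 9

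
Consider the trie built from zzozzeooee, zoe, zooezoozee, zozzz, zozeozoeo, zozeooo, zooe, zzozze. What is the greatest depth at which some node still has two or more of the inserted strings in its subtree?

6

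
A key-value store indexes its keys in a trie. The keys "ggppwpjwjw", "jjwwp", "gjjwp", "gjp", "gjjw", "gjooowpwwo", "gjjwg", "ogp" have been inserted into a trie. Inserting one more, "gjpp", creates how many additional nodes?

1

Walking "gjpp" from the root, the first 3 characters ("gjp") follow existing edges; "p" is the first miss.
New nodes needed: |"gjpp"| − 3 = 4 − 3 = 1.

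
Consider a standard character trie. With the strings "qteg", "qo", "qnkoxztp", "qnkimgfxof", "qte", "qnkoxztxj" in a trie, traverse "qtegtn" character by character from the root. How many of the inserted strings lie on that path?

2

Walk "qtegtn" from the root; an end-of-word marker is hit whenever a stored word is a prefix of "qtegtn".
Prefixes of the query that are stored words: "qte", "qteg"
Count: 2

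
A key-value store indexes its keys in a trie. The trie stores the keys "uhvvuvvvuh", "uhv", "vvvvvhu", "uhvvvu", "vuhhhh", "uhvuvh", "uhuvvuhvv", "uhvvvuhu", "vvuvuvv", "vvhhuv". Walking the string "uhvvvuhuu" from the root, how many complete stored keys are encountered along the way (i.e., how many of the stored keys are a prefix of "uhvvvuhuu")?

Check each prefix of "uhvvvuhuu" against the stored set — each match is an end-marker on the path.
Prefixes of the query that are stored words: "uhv", "uhvvvu", "uhvvvuhu"
Count: 3

3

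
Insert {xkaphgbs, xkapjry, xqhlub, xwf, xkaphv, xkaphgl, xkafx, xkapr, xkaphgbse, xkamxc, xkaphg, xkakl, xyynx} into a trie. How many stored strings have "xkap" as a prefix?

Traverse to the node for "xkap", then collect every word in that subtree.
Matches: "xkaphg", "xkaphgbs", "xkaphgbse", "xkaphgl", "xkaphv", "xkapjry", "xkapr"
Count: 7

7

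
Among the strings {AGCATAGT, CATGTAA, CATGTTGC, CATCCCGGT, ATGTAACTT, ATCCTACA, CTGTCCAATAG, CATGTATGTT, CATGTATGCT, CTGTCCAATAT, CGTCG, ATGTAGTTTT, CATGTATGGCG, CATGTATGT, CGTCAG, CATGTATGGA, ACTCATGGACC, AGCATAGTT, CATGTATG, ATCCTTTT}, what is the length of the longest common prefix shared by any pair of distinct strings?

The deepest shared node is where two words last agree before diverging.
e.g. "CTGTCCAATAG" and "CTGTCCAATAT" share the prefix "CTGTCCAATA" of length 10; no pair shares a longer one.
Longest shared-prefix length: 10

10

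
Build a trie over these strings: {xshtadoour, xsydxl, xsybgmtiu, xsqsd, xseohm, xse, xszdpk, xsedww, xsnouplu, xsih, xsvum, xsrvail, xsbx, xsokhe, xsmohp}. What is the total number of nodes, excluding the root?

60

Trace insertions, counting only characters that open a new branch:
  "xshtadoour" → 10 new (x, s, h, t, a, d, o, o, u, r)
  "xsydxl" → prefix "xs" already present; 4 new (y, d, x, l)
  "xsybgmtiu" → prefix "xsy" already present; 6 new (b, g, m, t, i, u)
  "xsqsd" → prefix "xs" already present; 3 new (q, s, d)
  "xseohm" → prefix "xs" already present; 4 new (e, o, h, m)
  "xse" → prefix "xse" already present; 0 new (none)
  "xszdpk" → prefix "xs" already present; 4 new (z, d, p, k)
  "xsedww" → prefix "xse" already present; 3 new (d, w, w)
  "xsnouplu" → prefix "xs" already present; 6 new (n, o, u, p, l, u)
  "xsih" → prefix "xs" already present; 2 new (i, h)
  "xsvum" → prefix "xs" already present; 3 new (v, u, m)
  "xsrvail" → prefix "xs" already present; 5 new (r, v, a, i, l)
  "xsbx" → prefix "xs" already present; 2 new (b, x)
  "xsokhe" → prefix "xs" already present; 4 new (o, k, h, e)
  "xsmohp" → prefix "xs" already present; 4 new (m, o, h, p)
Total nodes = 10 + 4 + 6 + 3 + 4 + 0 + 4 + 3 + 6 + 2 + 3 + 5 + 2 + 4 + 4 = 60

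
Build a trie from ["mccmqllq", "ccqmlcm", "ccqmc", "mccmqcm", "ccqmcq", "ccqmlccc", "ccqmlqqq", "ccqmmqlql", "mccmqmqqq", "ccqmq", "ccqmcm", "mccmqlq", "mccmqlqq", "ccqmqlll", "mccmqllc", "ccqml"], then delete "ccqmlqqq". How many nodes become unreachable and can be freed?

3

Walk "ccqmlqqq" from the leaf back toward the root, removing each node that no remaining word uses.
The suffix "qqq" (3 nodes) is used only by "ccqmlqqq"; the node for "ccqml" still has the child "c", so pruning stops there.
Nodes removed: 3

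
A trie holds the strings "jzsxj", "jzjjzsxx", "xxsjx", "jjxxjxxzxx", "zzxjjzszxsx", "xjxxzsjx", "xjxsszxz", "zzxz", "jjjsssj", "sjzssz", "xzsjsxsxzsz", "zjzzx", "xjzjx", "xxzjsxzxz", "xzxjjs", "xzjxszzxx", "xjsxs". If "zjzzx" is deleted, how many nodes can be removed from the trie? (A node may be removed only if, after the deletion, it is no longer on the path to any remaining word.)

After clearing the end-marker at "zjzzx", prune upward until reaching a node still needed by another word.
The suffix "jzzx" (4 nodes) is used only by "zjzzx"; the node for "z" still has the child "z", so pruning stops there.
Nodes removed: 4

4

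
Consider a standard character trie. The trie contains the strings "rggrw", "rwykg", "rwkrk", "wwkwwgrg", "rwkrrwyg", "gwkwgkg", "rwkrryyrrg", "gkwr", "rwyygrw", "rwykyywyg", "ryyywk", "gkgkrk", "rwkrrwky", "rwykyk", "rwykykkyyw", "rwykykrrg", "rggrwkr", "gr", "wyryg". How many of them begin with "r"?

13

Traverse to the node for "r", then collect every word in that subtree.
Matches: "rggrw", "rggrwkr", "rwkrk", "rwkrrwky", "rwkrrwyg", "rwkrryyrrg", "rwykg", "rwykyk", "rwykykkyyw", "rwykykrrg", "rwykyywyg", "rwyygrw", "ryyywk"
Count: 13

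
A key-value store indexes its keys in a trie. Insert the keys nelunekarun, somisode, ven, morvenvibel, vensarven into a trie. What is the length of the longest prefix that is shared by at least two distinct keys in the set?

The deepest shared node is where two words last agree before diverging.
e.g. "ven" and "vensarven" share the prefix "ven" of length 3; no pair shares a longer one.
Longest shared-prefix length: 3

3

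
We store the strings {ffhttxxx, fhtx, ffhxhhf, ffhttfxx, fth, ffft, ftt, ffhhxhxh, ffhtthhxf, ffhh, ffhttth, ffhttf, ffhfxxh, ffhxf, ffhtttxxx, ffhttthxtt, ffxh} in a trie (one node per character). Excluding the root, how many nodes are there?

Count nodes per top-level branch (shared prefixes stored once):
  'f'-branch (ffft, ffhfxxh, ffhh, ffhhxhxh, ffhttf, ffhttfxx, ffhtthhxf, ffhttth, ffhttthxtt, ffhtttxxx, ffhttxxx, ffhxf, ffhxhhf, ffxh, fhtx, fth, ftt): 47 nodes
Sum: 47

47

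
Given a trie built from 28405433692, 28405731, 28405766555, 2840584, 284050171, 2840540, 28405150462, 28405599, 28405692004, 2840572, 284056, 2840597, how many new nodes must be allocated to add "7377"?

4

"7377" shares no prefix with any stored word, so all 4 characters open new nodes.
4 − 0 = 4 new nodes.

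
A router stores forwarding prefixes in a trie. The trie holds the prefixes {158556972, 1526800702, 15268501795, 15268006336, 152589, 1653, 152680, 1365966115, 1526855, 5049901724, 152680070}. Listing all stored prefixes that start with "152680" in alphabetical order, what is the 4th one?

DFS of the "152680" subtree visits, in order: "152680", "15268006336", "152680070", "1526800702"
The 4th is 1526800702.

1526800702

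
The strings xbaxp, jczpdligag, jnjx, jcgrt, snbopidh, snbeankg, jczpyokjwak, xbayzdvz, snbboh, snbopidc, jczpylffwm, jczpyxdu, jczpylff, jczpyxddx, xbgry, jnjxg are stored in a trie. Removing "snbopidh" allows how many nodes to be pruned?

A node on "snbopidh"'s path can go only if nothing else ends at it or branches off below it.
The suffix "h" (1 node) is used only by "snbopidh"; the node for "snbopid" still has the child "c", so pruning stops there.
Nodes removed: 1

1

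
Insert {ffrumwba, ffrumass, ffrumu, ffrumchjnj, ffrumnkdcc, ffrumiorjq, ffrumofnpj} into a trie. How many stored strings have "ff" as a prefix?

7

Traverse to the node for "ff", then collect every word in that subtree.
Words under "ff": ffrumass, ffrumchjnj, ffrumiorjq, ffrumnkdcc, ffrumofnpj, ffrumu, ffrumwba
Count: 7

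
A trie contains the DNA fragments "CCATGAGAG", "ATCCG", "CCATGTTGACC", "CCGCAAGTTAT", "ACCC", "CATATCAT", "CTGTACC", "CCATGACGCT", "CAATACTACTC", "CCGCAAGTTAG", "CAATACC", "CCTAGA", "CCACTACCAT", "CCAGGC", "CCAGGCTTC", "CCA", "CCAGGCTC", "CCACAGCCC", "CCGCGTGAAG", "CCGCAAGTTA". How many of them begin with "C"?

18

Walk to "C"; the words in its subtree are exactly those with that prefix.
Matches: "CAATACC", "CAATACTACTC", "CATATCAT", "CCA", "CCACAGCCC", "CCACTACCAT", "CCAGGC", "CCAGGCTC", "CCAGGCTTC", "CCATGACGCT", "CCATGAGAG", "CCATGTTGACC", "CCGCAAGTTA", "CCGCAAGTTAG", "CCGCAAGTTAT", "CCGCGTGAAG", "CCTAGA", "CTGTACC"
Count: 18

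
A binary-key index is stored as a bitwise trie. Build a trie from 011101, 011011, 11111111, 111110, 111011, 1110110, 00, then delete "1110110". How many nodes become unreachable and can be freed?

A node on "1110110"'s path can go only if nothing else ends at it or branches off below it.
The suffix "0" (1 node) is used only by "1110110"; "111011" is itself a stored word, so pruning stops there.
Nodes removed: 1

1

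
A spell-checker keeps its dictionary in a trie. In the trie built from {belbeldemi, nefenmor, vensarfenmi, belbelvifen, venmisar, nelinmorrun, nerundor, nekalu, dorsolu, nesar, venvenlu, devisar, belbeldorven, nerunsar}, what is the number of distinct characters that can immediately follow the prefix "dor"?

The children of the "dor" node are the distinct next characters among strings starting with "dor".
Distinct next characters after "dor": s.
That node has 1 child edge.

1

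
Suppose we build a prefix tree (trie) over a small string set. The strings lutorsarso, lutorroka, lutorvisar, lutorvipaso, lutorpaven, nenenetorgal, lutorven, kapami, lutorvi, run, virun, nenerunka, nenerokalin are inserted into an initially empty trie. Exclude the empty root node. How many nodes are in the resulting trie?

67

Insert word by word; a character creates a node only if that edge doesn't already exist:
  "lutorsarso" → 10 new (l, u, t, o, r, s, a, r, s, o)
  "lutorroka" → prefix "lutor" already present; 4 new (r, o, k, a)
  "lutorvisar" → prefix "lutor" already present; 5 new (v, i, s, a, r)
  "lutorvipaso" → prefix "lutorvi" already present; 4 new (p, a, s, o)
  "lutorpaven" → prefix "lutor" already present; 5 new (p, a, v, e, n)
  "nenenetorgal" → 12 new (n, e, n, e, n, e, t, o, r, g, a, l)
  "lutorven" → prefix "lutorv" already present; 2 new (e, n)
  "kapami" → 6 new (k, a, p, a, m, i)
  "lutorvi" → prefix "lutorvi" already present; 0 new (none)
  "run" → 3 new (r, u, n)
  "virun" → 5 new (v, i, r, u, n)
  "nenerunka" → prefix "nene" already present; 5 new (r, u, n, k, a)
  "nenerokalin" → prefix "nener" already present; 6 new (o, k, a, l, i, n)
Total nodes = 10 + 4 + 5 + 4 + 5 + 12 + 2 + 6 + 0 + 3 + 5 + 5 + 6 = 67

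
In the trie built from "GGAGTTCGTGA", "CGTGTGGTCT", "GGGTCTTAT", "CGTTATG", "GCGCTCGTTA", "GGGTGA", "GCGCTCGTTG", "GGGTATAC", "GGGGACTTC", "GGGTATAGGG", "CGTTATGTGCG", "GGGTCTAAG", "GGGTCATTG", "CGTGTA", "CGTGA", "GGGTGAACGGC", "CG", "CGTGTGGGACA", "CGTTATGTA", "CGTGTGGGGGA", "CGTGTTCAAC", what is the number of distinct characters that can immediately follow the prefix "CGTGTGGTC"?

1

The children of the "CGTGTGGTC" node are the distinct next characters among strings starting with "CGTGTGGTC".
Distinct next characters after "CGTGTGGTC": T.
That node has 1 child edge.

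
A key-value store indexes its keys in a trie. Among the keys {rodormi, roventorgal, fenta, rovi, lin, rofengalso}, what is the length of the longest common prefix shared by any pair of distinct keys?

3

Look for the deepest trie node that still has at least two words in its subtree.
"roventorgal" and "rovi" agree on "rov" (3 characters) before diverging; nothing deeper is shared.
Longest shared-prefix length: 3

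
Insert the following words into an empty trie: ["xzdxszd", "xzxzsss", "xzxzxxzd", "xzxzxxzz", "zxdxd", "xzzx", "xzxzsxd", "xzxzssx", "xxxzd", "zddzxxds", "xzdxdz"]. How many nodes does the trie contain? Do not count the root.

Insert word by word; a character creates a node only if that edge doesn't already exist:
  "xzdxszd" → 7 new (x, z, d, x, s, z, d)
  "xzxzsss" → prefix "xz" already present; 5 new (x, z, s, s, s)
  "xzxzxxzd" → prefix "xzxz" already present; 4 new (x, x, z, d)
  "xzxzxxzz" → prefix "xzxzxxz" already present; 1 new (z)
  "zxdxd" → 5 new (z, x, d, x, d)
  "xzzx" → prefix "xz" already present; 2 new (z, x)
  "xzxzsxd" → prefix "xzxzs" already present; 2 new (x, d)
  "xzxzssx" → prefix "xzxzss" already present; 1 new (x)
  "xxxzd" → prefix "x" already present; 4 new (x, x, z, d)
  "zddzxxds" → prefix "z" already present; 7 new (d, d, z, x, x, d, s)
  "xzdxdz" → prefix "xzdx" already present; 2 new (d, z)
Total nodes = 7 + 5 + 4 + 1 + 5 + 2 + 2 + 1 + 4 + 7 + 2 = 40

40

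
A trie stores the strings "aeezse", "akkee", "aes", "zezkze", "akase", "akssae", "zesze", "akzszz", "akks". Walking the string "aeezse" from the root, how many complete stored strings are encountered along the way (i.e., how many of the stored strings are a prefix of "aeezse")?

1

Traverse "aeezse" character by character; count nodes along the way that are marked as word ends.
Prefixes of the query that are stored words: "aeezse"
Count: 1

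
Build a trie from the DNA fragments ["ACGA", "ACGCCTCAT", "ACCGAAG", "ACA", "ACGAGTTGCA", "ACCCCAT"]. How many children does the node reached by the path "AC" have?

The children of the "AC" node are the distinct next characters among strings starting with "AC".
Characters that immediately follow "AC" among the stored strings: {A, C, G}.
That node has 3 child edges.

3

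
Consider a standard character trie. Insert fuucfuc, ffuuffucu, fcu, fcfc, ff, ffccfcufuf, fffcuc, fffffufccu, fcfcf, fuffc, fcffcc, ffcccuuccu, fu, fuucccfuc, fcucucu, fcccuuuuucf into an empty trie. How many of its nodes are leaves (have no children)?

12

A leaf is a node with no children — equivalently, the end of a word that is not a proper prefix of any other stored word.
Those words: "fcccuuuuucf", "fcfcf", "fcffcc", "fcucucu", "ffcccuuccu", "ffccfcufuf", "fffcuc", "fffffufccu", "ffuuffucu", "fuffc", "fuucccfuc", "fuucfuc"
Leaf count: 12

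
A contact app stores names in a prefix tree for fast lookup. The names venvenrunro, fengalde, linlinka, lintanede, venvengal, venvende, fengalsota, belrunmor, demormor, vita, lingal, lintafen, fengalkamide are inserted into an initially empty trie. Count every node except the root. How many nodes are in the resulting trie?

For each word, the new-node count is its length minus the longest prefix already in the trie:
  "venvenrunro" → 11 new (v, e, n, v, e, n, r, u, n, r, o)
  "fengalde" → 8 new (f, e, n, g, a, l, d, e)
  "linlinka" → 8 new (l, i, n, l, i, n, k, a)
  "lintanede" → prefix "lin" already present; 6 new (t, a, n, e, d, e)
  "venvengal" → prefix "venven" already present; 3 new (g, a, l)
  "venvende" → prefix "venven" already present; 2 new (d, e)
  "fengalsota" → prefix "fengal" already present; 4 new (s, o, t, a)
  "belrunmor" → 9 new (b, e, l, r, u, n, m, o, r)
  "demormor" → 8 new (d, e, m, o, r, m, o, r)
  "vita" → prefix "v" already present; 3 new (i, t, a)
  "lingal" → prefix "lin" already present; 3 new (g, a, l)
  "lintafen" → prefix "linta" already present; 3 new (f, e, n)
  "fengalkamide" → prefix "fengal" already present; 6 new (k, a, m, i, d, e)
Total nodes = 11 + 8 + 8 + 6 + 3 + 2 + 4 + 9 + 8 + 3 + 3 + 3 + 6 = 74

74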